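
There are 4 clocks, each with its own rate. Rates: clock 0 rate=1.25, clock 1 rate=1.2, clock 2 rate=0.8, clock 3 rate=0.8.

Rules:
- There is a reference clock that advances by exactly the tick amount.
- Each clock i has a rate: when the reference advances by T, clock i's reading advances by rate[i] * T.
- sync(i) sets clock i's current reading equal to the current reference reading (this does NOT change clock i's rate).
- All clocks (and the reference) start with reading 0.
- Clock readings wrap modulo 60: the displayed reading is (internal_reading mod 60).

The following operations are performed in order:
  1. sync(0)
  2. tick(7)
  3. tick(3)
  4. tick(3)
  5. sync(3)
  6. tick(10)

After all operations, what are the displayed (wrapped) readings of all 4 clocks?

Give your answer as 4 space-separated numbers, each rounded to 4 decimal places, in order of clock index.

After op 1 sync(0): ref=0.0000 raw=[0.0000 0.0000 0.0000 0.0000]
After op 2 tick(7): ref=7.0000 raw=[8.7500 8.4000 5.6000 5.6000]
After op 3 tick(3): ref=10.0000 raw=[12.5000 12.0000 8.0000 8.0000]
After op 4 tick(3): ref=13.0000 raw=[16.2500 15.6000 10.4000 10.4000]
After op 5 sync(3): ref=13.0000 raw=[16.2500 15.6000 10.4000 13.0000]
After op 6 tick(10): ref=23.0000 raw=[28.7500 27.6000 18.4000 21.0000]
Wrap final raw readings (mod 60): 28.7500 mod 60 = 28.7500; 27.6000 mod 60 = 27.6000; 18.4000 mod 60 = 18.4000; 21.0000 mod 60 = 21.0000

Answer: 28.7500 27.6000 18.4000 21.0000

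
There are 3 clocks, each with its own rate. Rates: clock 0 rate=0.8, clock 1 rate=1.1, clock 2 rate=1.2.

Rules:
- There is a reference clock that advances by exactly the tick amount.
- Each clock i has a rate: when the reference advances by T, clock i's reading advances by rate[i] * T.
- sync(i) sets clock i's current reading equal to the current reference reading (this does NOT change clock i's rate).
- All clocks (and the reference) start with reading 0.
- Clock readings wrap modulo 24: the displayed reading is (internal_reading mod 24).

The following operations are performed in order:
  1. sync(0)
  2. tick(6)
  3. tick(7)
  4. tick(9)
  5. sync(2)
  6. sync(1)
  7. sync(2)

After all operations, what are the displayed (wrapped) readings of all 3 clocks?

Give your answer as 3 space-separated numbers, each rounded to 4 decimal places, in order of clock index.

After op 1 sync(0): ref=0.0000 raw=[0.0000 0.0000 0.0000]
After op 2 tick(6): ref=6.0000 raw=[4.8000 6.6000 7.2000]
After op 3 tick(7): ref=13.0000 raw=[10.4000 14.3000 15.6000]
After op 4 tick(9): ref=22.0000 raw=[17.6000 24.2000 26.4000]
After op 5 sync(2): ref=22.0000 raw=[17.6000 24.2000 22.0000]
After op 6 sync(1): ref=22.0000 raw=[17.6000 22.0000 22.0000]
After op 7 sync(2): ref=22.0000 raw=[17.6000 22.0000 22.0000]
Wrap final raw readings (mod 24): 17.6000 mod 24 = 17.6000; 22.0000 mod 24 = 22.0000; 22.0000 mod 24 = 22.0000

Answer: 17.6000 22.0000 22.0000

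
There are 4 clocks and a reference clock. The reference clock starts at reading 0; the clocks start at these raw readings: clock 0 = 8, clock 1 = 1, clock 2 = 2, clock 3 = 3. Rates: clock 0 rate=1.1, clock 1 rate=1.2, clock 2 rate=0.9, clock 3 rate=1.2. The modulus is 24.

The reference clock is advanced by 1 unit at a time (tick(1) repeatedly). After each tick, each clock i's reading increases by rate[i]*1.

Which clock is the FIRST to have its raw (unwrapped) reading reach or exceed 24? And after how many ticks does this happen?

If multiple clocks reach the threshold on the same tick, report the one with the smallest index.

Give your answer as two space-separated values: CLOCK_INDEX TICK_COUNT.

Answer: 0 15

Derivation:
clock 0: start=8, rate=1.1, needs 24-8 = 16; ticks = ceil(16/1.1) = ceil(14.5455) = 15; reading at tick 15 = 8 + 1.1*15 = 24.5000
clock 1: start=1, rate=1.2, needs 24-1 = 23; ticks = ceil(23/1.2) = ceil(19.1667) = 20; reading at tick 20 = 1 + 1.2*20 = 25.0000
clock 2: start=2, rate=0.9, needs 24-2 = 22; ticks = ceil(22/0.9) = ceil(24.4444) = 25; reading at tick 25 = 2 + 0.9*25 = 24.5000
clock 3: start=3, rate=1.2, needs 24-3 = 21; ticks = ceil(21/1.2) = ceil(17.5000) = 18; reading at tick 18 = 3 + 1.2*18 = 24.6000
Minimum tick count = 15; winners = [0]; smallest index = 0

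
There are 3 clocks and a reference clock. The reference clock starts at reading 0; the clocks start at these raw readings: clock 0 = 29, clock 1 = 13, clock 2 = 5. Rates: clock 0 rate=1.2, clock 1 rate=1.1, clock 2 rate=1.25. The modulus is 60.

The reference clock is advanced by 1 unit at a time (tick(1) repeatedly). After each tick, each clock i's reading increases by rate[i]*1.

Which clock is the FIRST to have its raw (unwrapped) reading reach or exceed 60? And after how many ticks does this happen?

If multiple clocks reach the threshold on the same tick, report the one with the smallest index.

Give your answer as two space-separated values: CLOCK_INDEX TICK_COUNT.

clock 0: start=29, rate=1.2, needs 60-29 = 31; ticks = ceil(31/1.2) = ceil(25.8333) = 26; reading at tick 26 = 29 + 1.2*26 = 60.2000
clock 1: start=13, rate=1.1, needs 60-13 = 47; ticks = ceil(47/1.1) = ceil(42.7273) = 43; reading at tick 43 = 13 + 1.1*43 = 60.3000
clock 2: start=5, rate=1.25, needs 60-5 = 55; ticks = ceil(55/1.25) = ceil(44.0000) = 44; reading at tick 44 = 5 + 1.25*44 = 60.0000
Minimum tick count = 26; winners = [0]; smallest index = 0

Answer: 0 26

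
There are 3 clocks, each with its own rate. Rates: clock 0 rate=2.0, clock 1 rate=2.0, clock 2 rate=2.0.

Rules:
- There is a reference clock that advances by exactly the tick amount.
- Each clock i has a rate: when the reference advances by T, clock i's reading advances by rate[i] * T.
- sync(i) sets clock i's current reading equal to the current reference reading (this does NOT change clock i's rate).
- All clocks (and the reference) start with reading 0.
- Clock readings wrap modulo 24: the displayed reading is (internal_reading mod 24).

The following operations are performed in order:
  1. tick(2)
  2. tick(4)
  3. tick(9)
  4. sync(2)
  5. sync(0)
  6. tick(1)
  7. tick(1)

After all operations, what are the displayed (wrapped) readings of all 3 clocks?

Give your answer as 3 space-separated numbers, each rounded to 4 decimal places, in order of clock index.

After op 1 tick(2): ref=2.0000 raw=[4.0000 4.0000 4.0000]
After op 2 tick(4): ref=6.0000 raw=[12.0000 12.0000 12.0000]
After op 3 tick(9): ref=15.0000 raw=[30.0000 30.0000 30.0000]
After op 4 sync(2): ref=15.0000 raw=[30.0000 30.0000 15.0000]
After op 5 sync(0): ref=15.0000 raw=[15.0000 30.0000 15.0000]
After op 6 tick(1): ref=16.0000 raw=[17.0000 32.0000 17.0000]
After op 7 tick(1): ref=17.0000 raw=[19.0000 34.0000 19.0000]
Wrap final raw readings (mod 24): 19.0000 mod 24 = 19.0000; 34.0000 mod 24 = 10.0000; 19.0000 mod 24 = 19.0000

Answer: 19.0000 10.0000 19.0000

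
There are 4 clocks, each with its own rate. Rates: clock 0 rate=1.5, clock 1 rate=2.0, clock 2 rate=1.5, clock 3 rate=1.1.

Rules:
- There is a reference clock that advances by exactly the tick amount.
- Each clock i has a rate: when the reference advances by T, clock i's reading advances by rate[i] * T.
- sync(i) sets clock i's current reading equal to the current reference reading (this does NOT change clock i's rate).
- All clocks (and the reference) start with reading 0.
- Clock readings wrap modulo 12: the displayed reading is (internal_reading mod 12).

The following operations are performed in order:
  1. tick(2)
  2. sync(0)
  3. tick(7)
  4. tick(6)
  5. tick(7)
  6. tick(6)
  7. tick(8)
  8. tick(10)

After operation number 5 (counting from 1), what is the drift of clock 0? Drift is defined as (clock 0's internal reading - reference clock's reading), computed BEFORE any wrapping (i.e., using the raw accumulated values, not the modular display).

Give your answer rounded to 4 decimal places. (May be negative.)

Answer: 10.0000

Derivation:
After op 1 tick(2): ref=2.0000 raw=[3.0000 4.0000 3.0000 2.2000]
After op 2 sync(0): ref=2.0000 raw=[2.0000 4.0000 3.0000 2.2000]
After op 3 tick(7): ref=9.0000 raw=[12.5000 18.0000 13.5000 9.9000]
After op 4 tick(6): ref=15.0000 raw=[21.5000 30.0000 22.5000 16.5000]
After op 5 tick(7): ref=22.0000 raw=[32.0000 44.0000 33.0000 24.2000]
Drift of clock 0 after op 5: 32.0000 - 22.0000 = 10.0000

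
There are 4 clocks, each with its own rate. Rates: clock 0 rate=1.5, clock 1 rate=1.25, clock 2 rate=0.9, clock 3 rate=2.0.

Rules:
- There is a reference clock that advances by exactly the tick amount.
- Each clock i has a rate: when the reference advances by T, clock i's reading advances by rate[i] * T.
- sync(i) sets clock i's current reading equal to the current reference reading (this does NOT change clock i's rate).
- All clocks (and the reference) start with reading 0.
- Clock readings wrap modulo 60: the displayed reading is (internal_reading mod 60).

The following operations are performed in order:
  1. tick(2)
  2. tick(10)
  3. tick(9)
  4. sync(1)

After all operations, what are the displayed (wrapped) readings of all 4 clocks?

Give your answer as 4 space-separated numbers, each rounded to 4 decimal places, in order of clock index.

After op 1 tick(2): ref=2.0000 raw=[3.0000 2.5000 1.8000 4.0000]
After op 2 tick(10): ref=12.0000 raw=[18.0000 15.0000 10.8000 24.0000]
After op 3 tick(9): ref=21.0000 raw=[31.5000 26.2500 18.9000 42.0000]
After op 4 sync(1): ref=21.0000 raw=[31.5000 21.0000 18.9000 42.0000]
Wrap final raw readings (mod 60): 31.5000 mod 60 = 31.5000; 21.0000 mod 60 = 21.0000; 18.9000 mod 60 = 18.9000; 42.0000 mod 60 = 42.0000

Answer: 31.5000 21.0000 18.9000 42.0000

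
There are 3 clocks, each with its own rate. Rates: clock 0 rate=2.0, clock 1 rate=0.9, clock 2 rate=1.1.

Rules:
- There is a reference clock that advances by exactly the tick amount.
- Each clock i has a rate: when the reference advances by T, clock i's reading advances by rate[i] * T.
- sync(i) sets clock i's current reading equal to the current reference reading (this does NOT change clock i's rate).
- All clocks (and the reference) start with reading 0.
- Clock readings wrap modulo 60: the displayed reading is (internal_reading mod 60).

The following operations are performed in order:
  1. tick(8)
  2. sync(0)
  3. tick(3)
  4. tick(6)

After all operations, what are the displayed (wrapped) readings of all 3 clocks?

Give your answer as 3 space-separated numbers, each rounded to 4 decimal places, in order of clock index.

Answer: 26.0000 15.3000 18.7000

Derivation:
After op 1 tick(8): ref=8.0000 raw=[16.0000 7.2000 8.8000]
After op 2 sync(0): ref=8.0000 raw=[8.0000 7.2000 8.8000]
After op 3 tick(3): ref=11.0000 raw=[14.0000 9.9000 12.1000]
After op 4 tick(6): ref=17.0000 raw=[26.0000 15.3000 18.7000]
Wrap final raw readings (mod 60): 26.0000 mod 60 = 26.0000; 15.3000 mod 60 = 15.3000; 18.7000 mod 60 = 18.7000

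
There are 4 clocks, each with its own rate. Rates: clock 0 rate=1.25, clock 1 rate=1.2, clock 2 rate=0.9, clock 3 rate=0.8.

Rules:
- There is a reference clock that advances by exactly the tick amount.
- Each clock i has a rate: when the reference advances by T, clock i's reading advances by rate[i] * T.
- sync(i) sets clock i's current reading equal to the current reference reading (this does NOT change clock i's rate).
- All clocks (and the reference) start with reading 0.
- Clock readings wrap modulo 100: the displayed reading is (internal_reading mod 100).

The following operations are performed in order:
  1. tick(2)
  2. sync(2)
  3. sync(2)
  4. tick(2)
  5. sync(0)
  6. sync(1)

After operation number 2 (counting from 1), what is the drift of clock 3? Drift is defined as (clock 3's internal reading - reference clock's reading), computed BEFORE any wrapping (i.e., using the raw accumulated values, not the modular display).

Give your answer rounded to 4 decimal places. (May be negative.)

Answer: -0.4000

Derivation:
After op 1 tick(2): ref=2.0000 raw=[2.5000 2.4000 1.8000 1.6000]
After op 2 sync(2): ref=2.0000 raw=[2.5000 2.4000 2.0000 1.6000]
Drift of clock 3 after op 2: 1.6000 - 2.0000 = -0.4000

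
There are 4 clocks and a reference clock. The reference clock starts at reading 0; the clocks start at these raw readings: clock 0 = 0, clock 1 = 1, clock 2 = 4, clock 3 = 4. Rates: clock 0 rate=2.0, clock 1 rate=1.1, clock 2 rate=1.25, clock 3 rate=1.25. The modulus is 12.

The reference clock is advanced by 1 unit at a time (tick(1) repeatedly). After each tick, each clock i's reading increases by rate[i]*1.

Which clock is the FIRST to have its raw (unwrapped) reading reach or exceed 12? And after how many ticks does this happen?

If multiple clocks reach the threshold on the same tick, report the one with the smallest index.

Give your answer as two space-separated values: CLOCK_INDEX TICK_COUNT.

clock 0: start=0, rate=2.0, needs 12-0 = 12; ticks = ceil(12/2.0) = ceil(6.0000) = 6; reading at tick 6 = 0 + 2.0*6 = 12.0000
clock 1: start=1, rate=1.1, needs 12-1 = 11; ticks = ceil(11/1.1) = ceil(10.0000) = 10; reading at tick 10 = 1 + 1.1*10 = 12.0000
clock 2: start=4, rate=1.25, needs 12-4 = 8; ticks = ceil(8/1.25) = ceil(6.4000) = 7; reading at tick 7 = 4 + 1.25*7 = 12.7500
clock 3: start=4, rate=1.25, needs 12-4 = 8; ticks = ceil(8/1.25) = ceil(6.4000) = 7; reading at tick 7 = 4 + 1.25*7 = 12.7500
Minimum tick count = 6; winners = [0]; smallest index = 0

Answer: 0 6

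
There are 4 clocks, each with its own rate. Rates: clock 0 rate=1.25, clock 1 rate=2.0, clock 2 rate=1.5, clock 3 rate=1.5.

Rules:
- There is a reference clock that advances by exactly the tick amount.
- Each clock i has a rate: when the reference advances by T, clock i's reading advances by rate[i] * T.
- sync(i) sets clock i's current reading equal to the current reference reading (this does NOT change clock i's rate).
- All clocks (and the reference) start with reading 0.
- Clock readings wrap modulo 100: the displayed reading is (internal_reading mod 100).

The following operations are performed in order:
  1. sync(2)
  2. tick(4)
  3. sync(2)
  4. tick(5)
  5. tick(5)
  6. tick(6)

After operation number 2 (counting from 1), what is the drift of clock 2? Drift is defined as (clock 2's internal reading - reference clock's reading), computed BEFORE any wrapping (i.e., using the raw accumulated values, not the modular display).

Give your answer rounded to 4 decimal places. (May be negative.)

Answer: 2.0000

Derivation:
After op 1 sync(2): ref=0.0000 raw=[0.0000 0.0000 0.0000 0.0000]
After op 2 tick(4): ref=4.0000 raw=[5.0000 8.0000 6.0000 6.0000]
Drift of clock 2 after op 2: 6.0000 - 4.0000 = 2.0000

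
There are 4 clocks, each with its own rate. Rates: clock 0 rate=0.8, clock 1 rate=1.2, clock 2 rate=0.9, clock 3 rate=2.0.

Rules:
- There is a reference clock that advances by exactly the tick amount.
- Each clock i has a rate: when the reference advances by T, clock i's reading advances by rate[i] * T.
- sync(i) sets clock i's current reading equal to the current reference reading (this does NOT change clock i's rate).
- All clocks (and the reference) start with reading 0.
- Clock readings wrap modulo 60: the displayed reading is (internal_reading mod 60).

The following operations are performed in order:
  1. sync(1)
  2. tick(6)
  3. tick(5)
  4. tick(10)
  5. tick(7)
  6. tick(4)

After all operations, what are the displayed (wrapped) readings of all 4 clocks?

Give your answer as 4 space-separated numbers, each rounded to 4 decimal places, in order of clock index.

Answer: 25.6000 38.4000 28.8000 4.0000

Derivation:
After op 1 sync(1): ref=0.0000 raw=[0.0000 0.0000 0.0000 0.0000]
After op 2 tick(6): ref=6.0000 raw=[4.8000 7.2000 5.4000 12.0000]
After op 3 tick(5): ref=11.0000 raw=[8.8000 13.2000 9.9000 22.0000]
After op 4 tick(10): ref=21.0000 raw=[16.8000 25.2000 18.9000 42.0000]
After op 5 tick(7): ref=28.0000 raw=[22.4000 33.6000 25.2000 56.0000]
After op 6 tick(4): ref=32.0000 raw=[25.6000 38.4000 28.8000 64.0000]
Wrap final raw readings (mod 60): 25.6000 mod 60 = 25.6000; 38.4000 mod 60 = 38.4000; 28.8000 mod 60 = 28.8000; 64.0000 mod 60 = 4.0000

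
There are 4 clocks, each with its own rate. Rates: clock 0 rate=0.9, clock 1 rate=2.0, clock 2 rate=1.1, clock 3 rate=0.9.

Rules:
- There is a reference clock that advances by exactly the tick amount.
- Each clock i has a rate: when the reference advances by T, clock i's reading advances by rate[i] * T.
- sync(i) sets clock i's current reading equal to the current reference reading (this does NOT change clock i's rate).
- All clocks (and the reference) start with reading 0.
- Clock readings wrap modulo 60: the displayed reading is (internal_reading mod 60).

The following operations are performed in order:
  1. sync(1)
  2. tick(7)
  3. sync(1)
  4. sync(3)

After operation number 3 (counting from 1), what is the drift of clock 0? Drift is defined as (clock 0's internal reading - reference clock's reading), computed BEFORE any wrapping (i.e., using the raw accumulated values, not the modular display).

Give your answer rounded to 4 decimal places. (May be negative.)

Answer: -0.7000

Derivation:
After op 1 sync(1): ref=0.0000 raw=[0.0000 0.0000 0.0000 0.0000]
After op 2 tick(7): ref=7.0000 raw=[6.3000 14.0000 7.7000 6.3000]
After op 3 sync(1): ref=7.0000 raw=[6.3000 7.0000 7.7000 6.3000]
Drift of clock 0 after op 3: 6.3000 - 7.0000 = -0.7000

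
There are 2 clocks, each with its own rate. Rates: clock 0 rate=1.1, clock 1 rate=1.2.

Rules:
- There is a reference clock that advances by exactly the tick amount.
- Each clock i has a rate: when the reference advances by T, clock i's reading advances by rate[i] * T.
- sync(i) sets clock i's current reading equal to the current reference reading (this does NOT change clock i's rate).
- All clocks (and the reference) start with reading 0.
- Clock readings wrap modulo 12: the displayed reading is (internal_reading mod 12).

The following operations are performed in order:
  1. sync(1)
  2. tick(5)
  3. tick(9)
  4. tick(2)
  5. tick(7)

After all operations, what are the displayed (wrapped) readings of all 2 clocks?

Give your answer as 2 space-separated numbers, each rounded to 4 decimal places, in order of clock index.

Answer: 1.3000 3.6000

Derivation:
After op 1 sync(1): ref=0.0000 raw=[0.0000 0.0000]
After op 2 tick(5): ref=5.0000 raw=[5.5000 6.0000]
After op 3 tick(9): ref=14.0000 raw=[15.4000 16.8000]
After op 4 tick(2): ref=16.0000 raw=[17.6000 19.2000]
After op 5 tick(7): ref=23.0000 raw=[25.3000 27.6000]
Wrap final raw readings (mod 12): 25.3000 mod 12 = 1.3000; 27.6000 mod 12 = 3.6000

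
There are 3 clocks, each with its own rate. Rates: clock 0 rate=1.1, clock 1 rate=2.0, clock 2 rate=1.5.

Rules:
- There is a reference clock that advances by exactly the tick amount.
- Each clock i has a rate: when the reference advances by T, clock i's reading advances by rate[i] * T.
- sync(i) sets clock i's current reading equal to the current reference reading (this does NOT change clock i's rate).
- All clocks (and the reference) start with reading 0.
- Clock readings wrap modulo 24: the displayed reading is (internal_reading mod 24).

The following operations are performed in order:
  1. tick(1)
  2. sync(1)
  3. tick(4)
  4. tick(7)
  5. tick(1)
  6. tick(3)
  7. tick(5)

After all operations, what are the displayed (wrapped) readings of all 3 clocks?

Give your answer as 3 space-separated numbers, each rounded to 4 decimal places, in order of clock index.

Answer: 23.1000 17.0000 7.5000

Derivation:
After op 1 tick(1): ref=1.0000 raw=[1.1000 2.0000 1.5000]
After op 2 sync(1): ref=1.0000 raw=[1.1000 1.0000 1.5000]
After op 3 tick(4): ref=5.0000 raw=[5.5000 9.0000 7.5000]
After op 4 tick(7): ref=12.0000 raw=[13.2000 23.0000 18.0000]
After op 5 tick(1): ref=13.0000 raw=[14.3000 25.0000 19.5000]
After op 6 tick(3): ref=16.0000 raw=[17.6000 31.0000 24.0000]
After op 7 tick(5): ref=21.0000 raw=[23.1000 41.0000 31.5000]
Wrap final raw readings (mod 24): 23.1000 mod 24 = 23.1000; 41.0000 mod 24 = 17.0000; 31.5000 mod 24 = 7.5000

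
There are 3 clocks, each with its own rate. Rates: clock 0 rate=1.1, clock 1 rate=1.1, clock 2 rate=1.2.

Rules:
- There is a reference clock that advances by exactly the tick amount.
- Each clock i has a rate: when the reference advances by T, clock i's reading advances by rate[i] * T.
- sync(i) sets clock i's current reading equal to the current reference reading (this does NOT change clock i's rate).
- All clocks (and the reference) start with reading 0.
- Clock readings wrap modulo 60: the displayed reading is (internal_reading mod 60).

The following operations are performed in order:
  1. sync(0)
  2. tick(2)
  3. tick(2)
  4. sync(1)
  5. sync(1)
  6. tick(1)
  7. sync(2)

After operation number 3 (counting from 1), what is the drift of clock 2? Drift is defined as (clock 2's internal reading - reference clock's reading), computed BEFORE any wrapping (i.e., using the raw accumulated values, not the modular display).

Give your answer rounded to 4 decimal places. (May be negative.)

Answer: 0.8000

Derivation:
After op 1 sync(0): ref=0.0000 raw=[0.0000 0.0000 0.0000]
After op 2 tick(2): ref=2.0000 raw=[2.2000 2.2000 2.4000]
After op 3 tick(2): ref=4.0000 raw=[4.4000 4.4000 4.8000]
Drift of clock 2 after op 3: 4.8000 - 4.0000 = 0.8000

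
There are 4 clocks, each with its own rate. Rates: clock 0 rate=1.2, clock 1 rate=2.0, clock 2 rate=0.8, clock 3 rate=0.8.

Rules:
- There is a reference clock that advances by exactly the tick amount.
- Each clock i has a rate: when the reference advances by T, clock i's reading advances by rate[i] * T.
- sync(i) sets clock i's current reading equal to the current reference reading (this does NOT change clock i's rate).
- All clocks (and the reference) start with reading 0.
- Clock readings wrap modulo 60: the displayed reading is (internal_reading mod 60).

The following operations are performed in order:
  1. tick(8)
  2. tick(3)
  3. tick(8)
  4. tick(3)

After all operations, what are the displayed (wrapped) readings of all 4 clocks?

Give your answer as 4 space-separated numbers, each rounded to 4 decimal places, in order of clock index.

After op 1 tick(8): ref=8.0000 raw=[9.6000 16.0000 6.4000 6.4000]
After op 2 tick(3): ref=11.0000 raw=[13.2000 22.0000 8.8000 8.8000]
After op 3 tick(8): ref=19.0000 raw=[22.8000 38.0000 15.2000 15.2000]
After op 4 tick(3): ref=22.0000 raw=[26.4000 44.0000 17.6000 17.6000]
Wrap final raw readings (mod 60): 26.4000 mod 60 = 26.4000; 44.0000 mod 60 = 44.0000; 17.6000 mod 60 = 17.6000; 17.6000 mod 60 = 17.6000

Answer: 26.4000 44.0000 17.6000 17.6000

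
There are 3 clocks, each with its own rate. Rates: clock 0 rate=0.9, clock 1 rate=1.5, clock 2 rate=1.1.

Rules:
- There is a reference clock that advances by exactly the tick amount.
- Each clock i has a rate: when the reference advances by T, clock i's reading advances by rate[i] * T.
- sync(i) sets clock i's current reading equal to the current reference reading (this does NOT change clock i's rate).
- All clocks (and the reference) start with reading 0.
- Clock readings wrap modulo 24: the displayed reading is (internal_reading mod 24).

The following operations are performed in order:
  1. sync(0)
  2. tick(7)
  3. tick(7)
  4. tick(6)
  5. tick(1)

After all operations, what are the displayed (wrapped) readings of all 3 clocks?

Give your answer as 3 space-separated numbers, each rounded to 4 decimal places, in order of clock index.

Answer: 18.9000 7.5000 23.1000

Derivation:
After op 1 sync(0): ref=0.0000 raw=[0.0000 0.0000 0.0000]
After op 2 tick(7): ref=7.0000 raw=[6.3000 10.5000 7.7000]
After op 3 tick(7): ref=14.0000 raw=[12.6000 21.0000 15.4000]
After op 4 tick(6): ref=20.0000 raw=[18.0000 30.0000 22.0000]
After op 5 tick(1): ref=21.0000 raw=[18.9000 31.5000 23.1000]
Wrap final raw readings (mod 24): 18.9000 mod 24 = 18.9000; 31.5000 mod 24 = 7.5000; 23.1000 mod 24 = 23.1000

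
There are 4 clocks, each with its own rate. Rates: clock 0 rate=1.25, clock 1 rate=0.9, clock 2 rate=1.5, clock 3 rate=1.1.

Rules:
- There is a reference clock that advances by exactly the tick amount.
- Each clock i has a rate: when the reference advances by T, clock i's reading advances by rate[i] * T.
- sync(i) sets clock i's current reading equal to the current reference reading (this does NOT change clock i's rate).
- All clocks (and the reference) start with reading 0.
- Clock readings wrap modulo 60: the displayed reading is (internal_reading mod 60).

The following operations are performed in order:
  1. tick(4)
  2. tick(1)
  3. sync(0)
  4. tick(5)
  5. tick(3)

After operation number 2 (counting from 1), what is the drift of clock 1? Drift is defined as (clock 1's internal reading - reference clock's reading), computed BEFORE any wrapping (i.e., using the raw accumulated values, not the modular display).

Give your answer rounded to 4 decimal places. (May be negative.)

Answer: -0.5000

Derivation:
After op 1 tick(4): ref=4.0000 raw=[5.0000 3.6000 6.0000 4.4000]
After op 2 tick(1): ref=5.0000 raw=[6.2500 4.5000 7.5000 5.5000]
Drift of clock 1 after op 2: 4.5000 - 5.0000 = -0.5000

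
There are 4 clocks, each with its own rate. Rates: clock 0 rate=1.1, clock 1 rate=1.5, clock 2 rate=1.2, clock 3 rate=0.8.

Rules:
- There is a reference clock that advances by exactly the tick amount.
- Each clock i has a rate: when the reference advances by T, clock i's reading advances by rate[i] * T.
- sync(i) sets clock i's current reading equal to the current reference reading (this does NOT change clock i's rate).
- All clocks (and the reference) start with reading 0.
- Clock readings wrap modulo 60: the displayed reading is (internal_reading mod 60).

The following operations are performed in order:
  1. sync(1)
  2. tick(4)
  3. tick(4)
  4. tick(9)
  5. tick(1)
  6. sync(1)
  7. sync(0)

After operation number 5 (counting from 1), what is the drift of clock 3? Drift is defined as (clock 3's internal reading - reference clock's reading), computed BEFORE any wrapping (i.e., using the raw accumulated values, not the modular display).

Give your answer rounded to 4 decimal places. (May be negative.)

Answer: -3.6000

Derivation:
After op 1 sync(1): ref=0.0000 raw=[0.0000 0.0000 0.0000 0.0000]
After op 2 tick(4): ref=4.0000 raw=[4.4000 6.0000 4.8000 3.2000]
After op 3 tick(4): ref=8.0000 raw=[8.8000 12.0000 9.6000 6.4000]
After op 4 tick(9): ref=17.0000 raw=[18.7000 25.5000 20.4000 13.6000]
After op 5 tick(1): ref=18.0000 raw=[19.8000 27.0000 21.6000 14.4000]
Drift of clock 3 after op 5: 14.4000 - 18.0000 = -3.6000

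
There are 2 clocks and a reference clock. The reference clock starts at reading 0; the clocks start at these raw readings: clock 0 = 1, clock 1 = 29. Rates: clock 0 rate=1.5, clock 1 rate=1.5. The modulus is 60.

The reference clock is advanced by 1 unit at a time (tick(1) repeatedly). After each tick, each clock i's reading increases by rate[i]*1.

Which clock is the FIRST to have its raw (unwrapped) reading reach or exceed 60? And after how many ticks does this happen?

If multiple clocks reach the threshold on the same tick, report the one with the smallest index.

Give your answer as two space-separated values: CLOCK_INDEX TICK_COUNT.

Answer: 1 21

Derivation:
clock 0: start=1, rate=1.5, needs 60-1 = 59; ticks = ceil(59/1.5) = ceil(39.3333) = 40; reading at tick 40 = 1 + 1.5*40 = 61.0000
clock 1: start=29, rate=1.5, needs 60-29 = 31; ticks = ceil(31/1.5) = ceil(20.6667) = 21; reading at tick 21 = 29 + 1.5*21 = 60.5000
Minimum tick count = 21; winners = [1]; smallest index = 1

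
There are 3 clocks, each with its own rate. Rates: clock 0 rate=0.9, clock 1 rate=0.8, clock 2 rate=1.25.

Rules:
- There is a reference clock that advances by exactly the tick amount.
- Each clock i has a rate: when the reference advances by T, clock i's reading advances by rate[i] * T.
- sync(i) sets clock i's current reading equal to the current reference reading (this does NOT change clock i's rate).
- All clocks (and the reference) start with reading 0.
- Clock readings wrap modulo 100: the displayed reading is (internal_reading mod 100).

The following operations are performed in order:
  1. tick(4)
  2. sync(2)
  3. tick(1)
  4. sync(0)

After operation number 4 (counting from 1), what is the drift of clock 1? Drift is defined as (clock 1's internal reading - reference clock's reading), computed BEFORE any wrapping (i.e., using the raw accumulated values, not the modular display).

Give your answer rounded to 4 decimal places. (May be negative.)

Answer: -1.0000

Derivation:
After op 1 tick(4): ref=4.0000 raw=[3.6000 3.2000 5.0000]
After op 2 sync(2): ref=4.0000 raw=[3.6000 3.2000 4.0000]
After op 3 tick(1): ref=5.0000 raw=[4.5000 4.0000 5.2500]
After op 4 sync(0): ref=5.0000 raw=[5.0000 4.0000 5.2500]
Drift of clock 1 after op 4: 4.0000 - 5.0000 = -1.0000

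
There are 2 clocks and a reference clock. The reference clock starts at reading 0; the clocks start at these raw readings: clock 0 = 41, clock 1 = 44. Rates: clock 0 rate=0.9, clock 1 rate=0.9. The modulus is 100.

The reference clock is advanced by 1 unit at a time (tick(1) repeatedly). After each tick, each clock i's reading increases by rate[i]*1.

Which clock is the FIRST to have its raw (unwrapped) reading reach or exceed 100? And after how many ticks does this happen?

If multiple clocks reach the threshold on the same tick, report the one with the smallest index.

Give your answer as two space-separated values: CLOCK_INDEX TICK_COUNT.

clock 0: start=41, rate=0.9, needs 100-41 = 59; ticks = ceil(59/0.9) = ceil(65.5556) = 66; reading at tick 66 = 41 + 0.9*66 = 100.4000
clock 1: start=44, rate=0.9, needs 100-44 = 56; ticks = ceil(56/0.9) = ceil(62.2222) = 63; reading at tick 63 = 44 + 0.9*63 = 100.7000
Minimum tick count = 63; winners = [1]; smallest index = 1

Answer: 1 63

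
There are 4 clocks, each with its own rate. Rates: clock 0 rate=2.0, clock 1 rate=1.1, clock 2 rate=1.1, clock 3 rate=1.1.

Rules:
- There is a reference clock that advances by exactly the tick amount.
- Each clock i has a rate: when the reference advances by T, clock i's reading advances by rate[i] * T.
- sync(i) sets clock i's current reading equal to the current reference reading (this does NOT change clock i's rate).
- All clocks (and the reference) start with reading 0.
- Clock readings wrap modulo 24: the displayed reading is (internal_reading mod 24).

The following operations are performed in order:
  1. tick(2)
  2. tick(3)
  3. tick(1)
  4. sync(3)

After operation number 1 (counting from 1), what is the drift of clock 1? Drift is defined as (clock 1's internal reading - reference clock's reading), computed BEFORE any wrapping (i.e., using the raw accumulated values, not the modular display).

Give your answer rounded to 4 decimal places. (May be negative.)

After op 1 tick(2): ref=2.0000 raw=[4.0000 2.2000 2.2000 2.2000]
Drift of clock 1 after op 1: 2.2000 - 2.0000 = 0.2000

Answer: 0.2000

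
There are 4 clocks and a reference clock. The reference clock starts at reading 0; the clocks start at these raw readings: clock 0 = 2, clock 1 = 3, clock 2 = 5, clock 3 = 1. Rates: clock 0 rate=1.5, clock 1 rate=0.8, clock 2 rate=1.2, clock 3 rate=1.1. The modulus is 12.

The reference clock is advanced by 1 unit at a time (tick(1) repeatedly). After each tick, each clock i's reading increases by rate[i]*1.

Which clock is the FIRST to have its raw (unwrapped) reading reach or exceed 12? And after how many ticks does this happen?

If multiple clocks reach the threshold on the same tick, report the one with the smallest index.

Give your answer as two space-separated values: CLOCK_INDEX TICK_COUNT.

Answer: 2 6

Derivation:
clock 0: start=2, rate=1.5, needs 12-2 = 10; ticks = ceil(10/1.5) = ceil(6.6667) = 7; reading at tick 7 = 2 + 1.5*7 = 12.5000
clock 1: start=3, rate=0.8, needs 12-3 = 9; ticks = ceil(9/0.8) = ceil(11.2500) = 12; reading at tick 12 = 3 + 0.8*12 = 12.6000
clock 2: start=5, rate=1.2, needs 12-5 = 7; ticks = ceil(7/1.2) = ceil(5.8333) = 6; reading at tick 6 = 5 + 1.2*6 = 12.2000
clock 3: start=1, rate=1.1, needs 12-1 = 11; ticks = ceil(11/1.1) = ceil(10.0000) = 10; reading at tick 10 = 1 + 1.1*10 = 12.0000
Minimum tick count = 6; winners = [2]; smallest index = 2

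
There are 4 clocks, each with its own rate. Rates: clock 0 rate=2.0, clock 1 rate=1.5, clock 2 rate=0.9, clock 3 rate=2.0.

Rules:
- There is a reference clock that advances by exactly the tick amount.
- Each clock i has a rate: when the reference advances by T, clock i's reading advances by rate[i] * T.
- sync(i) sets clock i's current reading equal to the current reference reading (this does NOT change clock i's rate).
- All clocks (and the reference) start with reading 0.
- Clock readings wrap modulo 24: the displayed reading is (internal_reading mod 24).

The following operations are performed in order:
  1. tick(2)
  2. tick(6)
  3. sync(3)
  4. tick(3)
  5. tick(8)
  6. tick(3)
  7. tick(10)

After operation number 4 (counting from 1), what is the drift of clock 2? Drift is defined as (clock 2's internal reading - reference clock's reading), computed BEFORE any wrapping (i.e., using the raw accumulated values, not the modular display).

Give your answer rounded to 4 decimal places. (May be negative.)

Answer: -1.1000

Derivation:
After op 1 tick(2): ref=2.0000 raw=[4.0000 3.0000 1.8000 4.0000]
After op 2 tick(6): ref=8.0000 raw=[16.0000 12.0000 7.2000 16.0000]
After op 3 sync(3): ref=8.0000 raw=[16.0000 12.0000 7.2000 8.0000]
After op 4 tick(3): ref=11.0000 raw=[22.0000 16.5000 9.9000 14.0000]
Drift of clock 2 after op 4: 9.9000 - 11.0000 = -1.1000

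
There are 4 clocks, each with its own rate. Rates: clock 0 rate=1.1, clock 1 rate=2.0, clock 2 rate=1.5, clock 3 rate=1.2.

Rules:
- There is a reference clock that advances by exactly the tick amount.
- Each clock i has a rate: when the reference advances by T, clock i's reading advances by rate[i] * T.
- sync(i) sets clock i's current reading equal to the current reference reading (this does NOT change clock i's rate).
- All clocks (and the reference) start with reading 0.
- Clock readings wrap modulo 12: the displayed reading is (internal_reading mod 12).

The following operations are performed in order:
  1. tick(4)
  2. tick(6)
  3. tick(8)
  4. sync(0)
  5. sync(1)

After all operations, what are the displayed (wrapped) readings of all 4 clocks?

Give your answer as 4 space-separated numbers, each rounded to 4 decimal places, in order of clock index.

Answer: 6.0000 6.0000 3.0000 9.6000

Derivation:
After op 1 tick(4): ref=4.0000 raw=[4.4000 8.0000 6.0000 4.8000]
After op 2 tick(6): ref=10.0000 raw=[11.0000 20.0000 15.0000 12.0000]
After op 3 tick(8): ref=18.0000 raw=[19.8000 36.0000 27.0000 21.6000]
After op 4 sync(0): ref=18.0000 raw=[18.0000 36.0000 27.0000 21.6000]
After op 5 sync(1): ref=18.0000 raw=[18.0000 18.0000 27.0000 21.6000]
Wrap final raw readings (mod 12): 18.0000 mod 12 = 6.0000; 18.0000 mod 12 = 6.0000; 27.0000 mod 12 = 3.0000; 21.6000 mod 12 = 9.6000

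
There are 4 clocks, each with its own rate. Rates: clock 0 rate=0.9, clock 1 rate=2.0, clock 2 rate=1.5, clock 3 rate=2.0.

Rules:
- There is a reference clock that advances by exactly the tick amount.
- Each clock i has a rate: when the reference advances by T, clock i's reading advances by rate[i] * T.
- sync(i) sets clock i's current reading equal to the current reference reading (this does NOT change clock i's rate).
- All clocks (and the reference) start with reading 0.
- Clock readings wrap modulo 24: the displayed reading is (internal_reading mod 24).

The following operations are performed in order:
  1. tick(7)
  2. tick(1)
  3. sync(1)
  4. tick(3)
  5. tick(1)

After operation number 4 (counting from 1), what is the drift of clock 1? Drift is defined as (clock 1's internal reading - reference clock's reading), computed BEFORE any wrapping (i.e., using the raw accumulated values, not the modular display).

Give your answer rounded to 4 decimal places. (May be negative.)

Answer: 3.0000

Derivation:
After op 1 tick(7): ref=7.0000 raw=[6.3000 14.0000 10.5000 14.0000]
After op 2 tick(1): ref=8.0000 raw=[7.2000 16.0000 12.0000 16.0000]
After op 3 sync(1): ref=8.0000 raw=[7.2000 8.0000 12.0000 16.0000]
After op 4 tick(3): ref=11.0000 raw=[9.9000 14.0000 16.5000 22.0000]
Drift of clock 1 after op 4: 14.0000 - 11.0000 = 3.0000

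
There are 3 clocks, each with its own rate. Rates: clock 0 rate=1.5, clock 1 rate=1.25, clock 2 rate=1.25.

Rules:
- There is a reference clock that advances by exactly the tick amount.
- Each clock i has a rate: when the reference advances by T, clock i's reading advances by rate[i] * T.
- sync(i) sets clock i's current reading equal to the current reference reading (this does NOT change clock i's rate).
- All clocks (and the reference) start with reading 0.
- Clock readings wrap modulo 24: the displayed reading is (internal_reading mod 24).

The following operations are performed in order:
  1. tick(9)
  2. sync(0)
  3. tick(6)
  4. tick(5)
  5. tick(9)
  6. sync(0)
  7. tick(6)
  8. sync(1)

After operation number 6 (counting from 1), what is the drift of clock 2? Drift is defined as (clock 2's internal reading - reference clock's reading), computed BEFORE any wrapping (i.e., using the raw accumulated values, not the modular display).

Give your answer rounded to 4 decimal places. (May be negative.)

After op 1 tick(9): ref=9.0000 raw=[13.5000 11.2500 11.2500]
After op 2 sync(0): ref=9.0000 raw=[9.0000 11.2500 11.2500]
After op 3 tick(6): ref=15.0000 raw=[18.0000 18.7500 18.7500]
After op 4 tick(5): ref=20.0000 raw=[25.5000 25.0000 25.0000]
After op 5 tick(9): ref=29.0000 raw=[39.0000 36.2500 36.2500]
After op 6 sync(0): ref=29.0000 raw=[29.0000 36.2500 36.2500]
Drift of clock 2 after op 6: 36.2500 - 29.0000 = 7.2500

Answer: 7.2500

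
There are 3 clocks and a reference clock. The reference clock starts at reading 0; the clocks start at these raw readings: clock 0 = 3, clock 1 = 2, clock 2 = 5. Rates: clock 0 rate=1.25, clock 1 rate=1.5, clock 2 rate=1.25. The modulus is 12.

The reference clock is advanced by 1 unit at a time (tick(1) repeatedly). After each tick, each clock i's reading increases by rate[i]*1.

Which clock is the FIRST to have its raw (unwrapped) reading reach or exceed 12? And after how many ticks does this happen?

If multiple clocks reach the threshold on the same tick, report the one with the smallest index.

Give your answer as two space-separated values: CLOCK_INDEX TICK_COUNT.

clock 0: start=3, rate=1.25, needs 12-3 = 9; ticks = ceil(9/1.25) = ceil(7.2000) = 8; reading at tick 8 = 3 + 1.25*8 = 13.0000
clock 1: start=2, rate=1.5, needs 12-2 = 10; ticks = ceil(10/1.5) = ceil(6.6667) = 7; reading at tick 7 = 2 + 1.5*7 = 12.5000
clock 2: start=5, rate=1.25, needs 12-5 = 7; ticks = ceil(7/1.25) = ceil(5.6000) = 6; reading at tick 6 = 5 + 1.25*6 = 12.5000
Minimum tick count = 6; winners = [2]; smallest index = 2

Answer: 2 6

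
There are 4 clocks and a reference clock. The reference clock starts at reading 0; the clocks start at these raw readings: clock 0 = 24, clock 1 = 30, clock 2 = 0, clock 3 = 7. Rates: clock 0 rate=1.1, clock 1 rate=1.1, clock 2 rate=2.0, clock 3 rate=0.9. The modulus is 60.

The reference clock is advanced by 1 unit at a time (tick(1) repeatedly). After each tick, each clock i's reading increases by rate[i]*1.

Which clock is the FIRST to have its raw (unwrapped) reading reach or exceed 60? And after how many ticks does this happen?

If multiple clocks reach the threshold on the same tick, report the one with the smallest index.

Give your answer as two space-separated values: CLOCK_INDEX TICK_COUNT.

clock 0: start=24, rate=1.1, needs 60-24 = 36; ticks = ceil(36/1.1) = ceil(32.7273) = 33; reading at tick 33 = 24 + 1.1*33 = 60.3000
clock 1: start=30, rate=1.1, needs 60-30 = 30; ticks = ceil(30/1.1) = ceil(27.2727) = 28; reading at tick 28 = 30 + 1.1*28 = 60.8000
clock 2: start=0, rate=2.0, needs 60-0 = 60; ticks = ceil(60/2.0) = ceil(30.0000) = 30; reading at tick 30 = 0 + 2.0*30 = 60.0000
clock 3: start=7, rate=0.9, needs 60-7 = 53; ticks = ceil(53/0.9) = ceil(58.8889) = 59; reading at tick 59 = 7 + 0.9*59 = 60.1000
Minimum tick count = 28; winners = [1]; smallest index = 1

Answer: 1 28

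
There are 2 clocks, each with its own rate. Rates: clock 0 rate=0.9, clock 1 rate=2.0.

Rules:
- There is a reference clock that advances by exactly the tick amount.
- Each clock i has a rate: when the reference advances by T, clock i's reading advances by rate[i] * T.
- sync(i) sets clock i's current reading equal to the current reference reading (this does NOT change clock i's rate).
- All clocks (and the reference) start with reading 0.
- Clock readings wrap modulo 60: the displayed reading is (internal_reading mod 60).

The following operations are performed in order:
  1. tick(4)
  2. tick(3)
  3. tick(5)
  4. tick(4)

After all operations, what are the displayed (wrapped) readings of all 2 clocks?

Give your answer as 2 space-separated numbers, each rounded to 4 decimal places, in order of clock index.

After op 1 tick(4): ref=4.0000 raw=[3.6000 8.0000]
After op 2 tick(3): ref=7.0000 raw=[6.3000 14.0000]
After op 3 tick(5): ref=12.0000 raw=[10.8000 24.0000]
After op 4 tick(4): ref=16.0000 raw=[14.4000 32.0000]
Wrap final raw readings (mod 60): 14.4000 mod 60 = 14.4000; 32.0000 mod 60 = 32.0000

Answer: 14.4000 32.0000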